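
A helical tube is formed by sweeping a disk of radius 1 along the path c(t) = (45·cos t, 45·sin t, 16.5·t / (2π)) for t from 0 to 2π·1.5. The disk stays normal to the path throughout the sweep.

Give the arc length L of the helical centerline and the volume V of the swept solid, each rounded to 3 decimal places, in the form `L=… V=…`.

L=424.837 V=1334.663

2πR = 2π·45 = 282.743339
per-turn = √(282.743339² + 16.5²) = √(79943.7956 + 272.25) = √80216.0456 = 283.224373
L = 1.5 × 283.224373 = 424.836560
V = π·1² × L = 3.141593 × 424.836560 = 1334.663416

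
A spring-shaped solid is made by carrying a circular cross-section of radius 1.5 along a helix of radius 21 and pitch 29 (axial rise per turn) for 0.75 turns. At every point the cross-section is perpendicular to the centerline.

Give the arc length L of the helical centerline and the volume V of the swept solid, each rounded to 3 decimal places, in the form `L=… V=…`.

L=101.322 V=716.204

2πR = 2π·21 = 131.946891
per-turn = √(131.946891² + 29²) = √(17409.9822 + 841) = √18250.9822 = 135.096196
L = 0.75 × 135.096196 = 101.322147
V = π·1.5² × L = 7.068583 × 101.322147 = 716.204053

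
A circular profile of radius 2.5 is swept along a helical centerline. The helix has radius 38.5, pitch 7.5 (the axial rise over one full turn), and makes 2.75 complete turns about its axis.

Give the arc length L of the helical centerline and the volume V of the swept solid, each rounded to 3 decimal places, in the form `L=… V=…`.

2πR = 2π·38.5 = 241.902634
per-turn = √(241.902634² + 7.5²) = √(58516.8845 + 56.25) = √58573.1345 = 242.018872
L = 2.75 × 242.018872 = 665.551899
V = π·2.5² × L = 19.634954 × 665.551899 = 13068.080968

L=665.552 V=13068.081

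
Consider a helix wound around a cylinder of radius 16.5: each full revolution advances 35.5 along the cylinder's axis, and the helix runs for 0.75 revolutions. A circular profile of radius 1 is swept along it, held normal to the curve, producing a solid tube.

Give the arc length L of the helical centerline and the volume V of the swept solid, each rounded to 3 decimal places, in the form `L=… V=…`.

L=82.187 V=258.197

2πR = 2π·16.5 = 103.672558
per-turn = √(103.672558² + 35.5²) = √(10747.9992 + 1260.25) = √12008.2492 = 109.582157
L = 0.75 × 109.582157 = 82.186618
V = π·1² × L = 3.141593 × 82.186618 = 258.196875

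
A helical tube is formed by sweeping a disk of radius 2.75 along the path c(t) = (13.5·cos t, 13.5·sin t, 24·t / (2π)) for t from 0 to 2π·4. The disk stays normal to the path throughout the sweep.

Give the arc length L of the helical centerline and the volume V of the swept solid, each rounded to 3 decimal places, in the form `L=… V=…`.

2πR = 2π·13.5 = 84.823002
per-turn = √(84.823002² + 24²) = √(7194.9416 + 576) = √7770.9416 = 88.152944
L = 4 × 88.152944 = 352.611778
V = π·2.75² × L = 23.758294 × 352.611778 = 8377.454437

L=352.612 V=8377.454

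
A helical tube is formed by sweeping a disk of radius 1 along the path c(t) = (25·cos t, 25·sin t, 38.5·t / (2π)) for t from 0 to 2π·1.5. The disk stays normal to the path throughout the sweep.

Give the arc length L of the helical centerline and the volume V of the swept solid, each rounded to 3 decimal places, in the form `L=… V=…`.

L=242.593 V=762.130

2πR = 2π·25 = 157.079633
per-turn = √(157.079633² + 38.5²) = √(24674.0110 + 1482.25) = √26156.2610 = 161.728974
L = 1.5 × 161.728974 = 242.593461
V = π·1² × L = 3.141593 × 242.593461 = 762.129834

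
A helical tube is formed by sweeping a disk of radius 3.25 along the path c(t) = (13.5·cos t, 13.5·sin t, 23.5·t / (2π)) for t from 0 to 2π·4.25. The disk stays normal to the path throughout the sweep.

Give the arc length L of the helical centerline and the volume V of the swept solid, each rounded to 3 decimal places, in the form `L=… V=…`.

L=374.077 V=12413.026

2πR = 2π·13.5 = 84.823002
per-turn = √(84.823002² + 23.5²) = √(7194.9416 + 552.25) = √7747.1916 = 88.018132
L = 4.25 × 88.018132 = 374.077062
V = π·3.25² × L = 33.183072 × 374.077062 = 12413.026238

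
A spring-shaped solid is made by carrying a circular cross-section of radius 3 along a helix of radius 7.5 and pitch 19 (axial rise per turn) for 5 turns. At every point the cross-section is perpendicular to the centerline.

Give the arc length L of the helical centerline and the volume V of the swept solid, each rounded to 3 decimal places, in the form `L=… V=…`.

2πR = 2π·7.5 = 47.123890
per-turn = √(47.123890² + 19²) = √(2220.6610 + 361) = √2581.6610 = 50.810048
L = 5 × 50.810048 = 254.050241
V = π·3² × L = 28.274334 × 254.050241 = 7183.101326

L=254.050 V=7183.101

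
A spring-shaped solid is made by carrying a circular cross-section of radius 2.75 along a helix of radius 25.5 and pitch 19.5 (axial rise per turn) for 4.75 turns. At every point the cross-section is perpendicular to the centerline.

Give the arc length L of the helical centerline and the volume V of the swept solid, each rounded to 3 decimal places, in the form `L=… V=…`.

L=766.667 V=18214.692

2πR = 2π·25.5 = 160.221225
per-turn = √(160.221225² + 19.5²) = √(25670.8410 + 380.25) = √26051.0910 = 161.403504
L = 4.75 × 161.403504 = 766.666643
V = π·2.75² × L = 23.758294 × 766.666643 = 18214.691848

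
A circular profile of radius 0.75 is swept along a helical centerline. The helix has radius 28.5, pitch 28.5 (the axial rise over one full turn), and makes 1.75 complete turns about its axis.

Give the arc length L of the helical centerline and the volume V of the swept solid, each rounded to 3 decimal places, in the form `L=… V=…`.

L=317.318 V=560.747

2πR = 2π·28.5 = 179.070781
per-turn = √(179.070781² + 28.5²) = √(32066.3447 + 812.25) = √32878.5947 = 181.324556
L = 1.75 × 181.324556 = 317.317973
V = π·0.75² × L = 1.767146 × 317.317973 = 560.747145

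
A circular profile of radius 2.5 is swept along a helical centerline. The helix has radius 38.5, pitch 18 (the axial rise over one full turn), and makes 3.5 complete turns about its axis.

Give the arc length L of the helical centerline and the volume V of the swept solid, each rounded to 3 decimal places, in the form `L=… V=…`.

L=849.000 V=16670.074

2πR = 2π·38.5 = 241.902634
per-turn = √(241.902634² + 18²) = √(58516.8845 + 324) = √58840.8845 = 242.571401
L = 3.5 × 242.571401 = 848.999903
V = π·2.5² × L = 19.634954 × 848.999903 = 16670.074111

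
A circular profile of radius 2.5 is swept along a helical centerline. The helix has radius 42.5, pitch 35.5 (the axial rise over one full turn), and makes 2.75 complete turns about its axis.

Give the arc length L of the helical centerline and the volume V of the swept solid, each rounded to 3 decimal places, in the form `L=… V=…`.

2πR = 2π·42.5 = 267.035376
per-turn = √(267.035376² + 35.5²) = √(71307.8918 + 1260.25) = √72568.1418 = 269.384747
L = 2.75 × 269.384747 = 740.808054
V = π·2.5² × L = 19.634954 × 740.808054 = 14545.732119

L=740.808 V=14545.732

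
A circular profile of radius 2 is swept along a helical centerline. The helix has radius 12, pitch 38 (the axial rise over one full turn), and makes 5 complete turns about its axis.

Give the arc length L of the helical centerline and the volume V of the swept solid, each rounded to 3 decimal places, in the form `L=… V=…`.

2πR = 2π·12 = 75.398224
per-turn = √(75.398224² + 38²) = √(5684.8921 + 1444) = √7128.8921 = 84.432767
L = 5 × 84.432767 = 422.163835
V = π·2² × L = 12.566371 × 422.163835 = 5305.067208

L=422.164 V=5305.067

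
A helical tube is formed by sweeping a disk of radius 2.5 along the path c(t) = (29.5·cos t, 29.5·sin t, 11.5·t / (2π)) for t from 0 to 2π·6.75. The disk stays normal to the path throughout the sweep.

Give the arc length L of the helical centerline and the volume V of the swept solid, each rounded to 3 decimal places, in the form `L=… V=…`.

L=1253.545 V=24613.299

2πR = 2π·29.5 = 185.353967
per-turn = √(185.353967² + 11.5²) = √(34356.0929 + 132.25) = √34488.3429 = 185.710374
L = 6.75 × 185.710374 = 1253.545023
V = π·2.5² × L = 19.634954 × 1253.545023 = 24613.298967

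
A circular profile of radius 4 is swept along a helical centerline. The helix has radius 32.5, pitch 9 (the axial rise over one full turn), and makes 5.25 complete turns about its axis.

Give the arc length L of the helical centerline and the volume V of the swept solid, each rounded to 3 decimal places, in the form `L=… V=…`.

L=1073.109 V=53940.353

2πR = 2π·32.5 = 204.203522
per-turn = √(204.203522² + 9²) = √(41699.0786 + 81) = √41780.0786 = 204.401758
L = 5.25 × 204.401758 = 1073.109228
V = π·4² × L = 50.265482 × 1073.109228 = 53940.353099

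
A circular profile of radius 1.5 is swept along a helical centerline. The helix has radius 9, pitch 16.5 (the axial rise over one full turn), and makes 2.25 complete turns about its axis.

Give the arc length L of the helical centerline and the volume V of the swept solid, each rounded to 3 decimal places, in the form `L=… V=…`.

2πR = 2π·9 = 56.548668
per-turn = √(56.548668² + 16.5²) = √(3197.7518 + 272.25) = √3470.0018 = 58.906721
L = 2.25 × 58.906721 = 132.540123
V = π·1.5² × L = 7.068583 × 132.540123 = 936.870924

L=132.540 V=936.871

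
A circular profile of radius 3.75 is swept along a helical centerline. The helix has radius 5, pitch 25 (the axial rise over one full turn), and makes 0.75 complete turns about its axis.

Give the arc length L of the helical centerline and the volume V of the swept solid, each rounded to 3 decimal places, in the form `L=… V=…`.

2πR = 2π·5 = 31.415927
per-turn = √(31.415927² + 25²) = √(986.9604 + 625) = √1611.9604 = 40.149227
L = 0.75 × 40.149227 = 30.111920
V = π·3.75² × L = 44.178647 × 30.111920 = 1330.303891

L=30.112 V=1330.304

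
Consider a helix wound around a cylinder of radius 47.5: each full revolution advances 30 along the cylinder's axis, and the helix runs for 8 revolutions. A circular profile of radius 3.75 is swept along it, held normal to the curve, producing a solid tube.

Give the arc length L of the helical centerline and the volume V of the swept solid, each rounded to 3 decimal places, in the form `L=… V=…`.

L=2399.642 V=106012.952

2πR = 2π·47.5 = 298.451302
per-turn = √(298.451302² + 30²) = √(89073.1797 + 900) = √89973.1797 = 299.955296
L = 8 × 299.955296 = 2399.642370
V = π·3.75² × L = 44.178647 × 2399.642370 = 106012.952432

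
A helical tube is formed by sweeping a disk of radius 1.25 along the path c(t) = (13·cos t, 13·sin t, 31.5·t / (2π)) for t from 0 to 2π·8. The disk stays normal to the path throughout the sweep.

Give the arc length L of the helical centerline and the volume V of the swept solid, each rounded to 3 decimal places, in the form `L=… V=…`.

L=700.359 V=3437.879

2πR = 2π·13 = 81.681409
per-turn = √(81.681409² + 31.5²) = √(6671.8526 + 992.25) = √7664.1026 = 87.544860
L = 8 × 87.544860 = 700.358883
V = π·1.25² × L = 4.908739 × 700.358883 = 3437.878627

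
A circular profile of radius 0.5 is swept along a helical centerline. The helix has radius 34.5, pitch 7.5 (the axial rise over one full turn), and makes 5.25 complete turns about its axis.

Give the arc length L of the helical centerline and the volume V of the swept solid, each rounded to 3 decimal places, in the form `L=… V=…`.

2πR = 2π·34.5 = 216.769893
per-turn = √(216.769893² + 7.5²) = √(46989.1866 + 56.25) = √47045.4366 = 216.899600
L = 5.25 × 216.899600 = 1138.722901
V = π·0.5² × L = 0.785398 × 1138.722901 = 894.350875

L=1138.723 V=894.351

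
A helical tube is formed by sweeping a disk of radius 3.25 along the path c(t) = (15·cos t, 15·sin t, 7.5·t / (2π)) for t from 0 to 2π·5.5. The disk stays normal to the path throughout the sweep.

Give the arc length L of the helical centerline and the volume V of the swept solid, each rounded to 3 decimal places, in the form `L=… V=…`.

2πR = 2π·15 = 94.247780
per-turn = √(94.247780² + 7.5²) = √(8882.6440 + 56.25) = √8938.8940 = 94.545724
L = 5.5 × 94.545724 = 520.001483
V = π·3.25² × L = 33.183072 × 520.001483 = 17255.246860

L=520.001 V=17255.247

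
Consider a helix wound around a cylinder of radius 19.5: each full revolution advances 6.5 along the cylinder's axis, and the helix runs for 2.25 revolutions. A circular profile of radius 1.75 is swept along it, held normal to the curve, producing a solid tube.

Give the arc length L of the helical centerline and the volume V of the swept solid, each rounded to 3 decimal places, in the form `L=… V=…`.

2πR = 2π·19.5 = 122.522113
per-turn = √(122.522113² + 6.5²) = √(15011.6683 + 42.25) = √15053.9183 = 122.694410
L = 2.25 × 122.694410 = 276.062423
V = π·1.75² × L = 9.621128 × 276.062423 = 2656.031770

L=276.062 V=2656.032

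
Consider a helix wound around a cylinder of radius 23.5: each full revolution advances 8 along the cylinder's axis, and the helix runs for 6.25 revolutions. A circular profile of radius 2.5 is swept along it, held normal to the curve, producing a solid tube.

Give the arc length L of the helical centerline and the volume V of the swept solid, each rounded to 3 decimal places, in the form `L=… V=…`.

L=924.196 V=18146.553

2πR = 2π·23.5 = 147.654855
per-turn = √(147.654855² + 8²) = √(21801.9561 + 64) = √21865.9561 = 147.871418
L = 6.25 × 147.871418 = 924.196360
V = π·2.5² × L = 19.634954 × 924.196360 = 18146.553085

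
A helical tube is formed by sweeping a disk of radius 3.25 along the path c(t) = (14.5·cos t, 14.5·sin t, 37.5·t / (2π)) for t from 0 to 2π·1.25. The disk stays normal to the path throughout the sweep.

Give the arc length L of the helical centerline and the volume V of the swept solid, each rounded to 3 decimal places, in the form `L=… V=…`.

L=123.153 V=4086.579

2πR = 2π·14.5 = 91.106187
per-turn = √(91.106187² + 37.5²) = √(8300.3373 + 1406.25) = √9706.5873 = 98.522014
L = 1.25 × 98.522014 = 123.152518
V = π·3.25² × L = 33.183072 × 123.152518 = 4086.578917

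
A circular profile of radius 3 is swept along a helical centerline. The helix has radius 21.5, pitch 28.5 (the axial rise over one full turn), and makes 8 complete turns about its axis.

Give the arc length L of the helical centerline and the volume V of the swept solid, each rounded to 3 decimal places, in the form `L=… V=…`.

2πR = 2π·21.5 = 135.088484
per-turn = √(135.088484² + 28.5²) = √(18248.8985 + 812.25) = √19061.1485 = 138.062118
L = 8 × 138.062118 = 1104.496947
V = π·3² × L = 28.274334 × 1104.496947 = 31228.915458

L=1104.497 V=31228.915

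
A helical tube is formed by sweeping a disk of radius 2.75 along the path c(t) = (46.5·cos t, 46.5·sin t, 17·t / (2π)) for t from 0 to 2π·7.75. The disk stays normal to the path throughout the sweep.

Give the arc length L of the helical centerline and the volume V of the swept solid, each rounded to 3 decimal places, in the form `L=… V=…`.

L=2268.133 V=53886.963

2πR = 2π·46.5 = 292.168117
per-turn = √(292.168117² + 17²) = √(85362.2085 + 289) = √85651.2085 = 292.662277
L = 7.75 × 292.662277 = 2268.132648
V = π·2.75² × L = 23.758294 × 2268.132648 = 53886.963284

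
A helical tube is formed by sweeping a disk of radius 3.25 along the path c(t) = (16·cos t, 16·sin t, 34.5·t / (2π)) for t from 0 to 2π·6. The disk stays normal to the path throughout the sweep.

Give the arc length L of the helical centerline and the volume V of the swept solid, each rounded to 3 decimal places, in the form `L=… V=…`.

L=637.716 V=21161.387

2πR = 2π·16 = 100.530965
per-turn = √(100.530965² + 34.5²) = √(10106.4749 + 1190.25) = √11296.7249 = 106.286052
L = 6 × 106.286052 = 637.716314
V = π·3.25² × L = 33.183072 × 637.716314 = 21161.386607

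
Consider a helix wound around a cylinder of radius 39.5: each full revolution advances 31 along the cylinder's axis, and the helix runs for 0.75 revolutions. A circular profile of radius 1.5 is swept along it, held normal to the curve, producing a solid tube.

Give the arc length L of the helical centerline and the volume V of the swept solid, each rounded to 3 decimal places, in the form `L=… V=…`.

L=187.586 V=1325.966

2πR = 2π·39.5 = 248.185820
per-turn = √(248.185820² + 31²) = √(61596.2011 + 961) = √62557.2011 = 250.114376
L = 0.75 × 250.114376 = 187.585782
V = π·1.5² × L = 7.068583 × 187.585782 = 1325.965758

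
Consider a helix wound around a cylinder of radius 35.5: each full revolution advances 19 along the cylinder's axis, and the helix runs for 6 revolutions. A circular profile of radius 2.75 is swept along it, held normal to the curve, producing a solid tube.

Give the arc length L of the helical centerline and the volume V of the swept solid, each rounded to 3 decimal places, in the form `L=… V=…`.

L=1343.165 V=31911.311

2πR = 2π·35.5 = 223.053078
per-turn = √(223.053078² + 19²) = √(49752.6758 + 361) = √50113.6758 = 223.860840
L = 6 × 223.860840 = 1343.165041
V = π·2.75² × L = 23.758294 × 1343.165041 = 31911.310538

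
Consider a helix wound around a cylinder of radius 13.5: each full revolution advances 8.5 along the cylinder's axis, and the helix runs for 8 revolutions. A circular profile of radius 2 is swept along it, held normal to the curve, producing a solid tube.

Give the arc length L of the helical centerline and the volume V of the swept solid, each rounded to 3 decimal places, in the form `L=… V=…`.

L=681.983 V=8570.046

2πR = 2π·13.5 = 84.823002
per-turn = √(84.823002² + 8.5²) = √(7194.9416 + 72.25) = √7267.1916 = 85.247825
L = 8 × 85.247825 = 681.982597
V = π·2² × L = 12.566371 × 681.982597 = 8570.046069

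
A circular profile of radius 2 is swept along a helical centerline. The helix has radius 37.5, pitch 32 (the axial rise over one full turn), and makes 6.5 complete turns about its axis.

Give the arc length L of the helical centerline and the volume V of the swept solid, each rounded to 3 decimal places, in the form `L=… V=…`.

L=1545.586 V=19422.411

2πR = 2π·37.5 = 235.619449
per-turn = √(235.619449² + 32²) = √(55516.5248 + 1024) = √56540.5248 = 237.782516
L = 6.5 × 237.782516 = 1545.586352
V = π·2² × L = 12.566371 × 1545.586352 = 19422.410914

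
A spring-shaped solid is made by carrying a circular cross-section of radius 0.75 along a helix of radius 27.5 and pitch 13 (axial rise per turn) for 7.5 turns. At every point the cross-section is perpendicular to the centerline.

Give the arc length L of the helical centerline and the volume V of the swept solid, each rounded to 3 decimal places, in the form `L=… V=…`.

2πR = 2π·27.5 = 172.787596
per-turn = √(172.787596² + 13²) = √(29855.5533 + 169) = √30024.5533 = 173.275946
L = 7.5 × 173.275946 = 1299.569592
V = π·0.75² × L = 1.767146 × 1299.569592 = 2296.529034

L=1299.570 V=2296.529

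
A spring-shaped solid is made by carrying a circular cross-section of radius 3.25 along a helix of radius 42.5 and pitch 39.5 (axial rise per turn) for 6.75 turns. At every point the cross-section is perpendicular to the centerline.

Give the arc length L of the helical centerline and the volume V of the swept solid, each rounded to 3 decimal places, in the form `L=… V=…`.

2πR = 2π·42.5 = 267.035376
per-turn = √(267.035376² + 39.5²) = √(71307.8918 + 1560.25) = √72868.1418 = 269.940997
L = 6.75 × 269.940997 = 1822.101729
V = π·3.25² × L = 33.183072 × 1822.101729 = 60462.933599

L=1822.102 V=60462.934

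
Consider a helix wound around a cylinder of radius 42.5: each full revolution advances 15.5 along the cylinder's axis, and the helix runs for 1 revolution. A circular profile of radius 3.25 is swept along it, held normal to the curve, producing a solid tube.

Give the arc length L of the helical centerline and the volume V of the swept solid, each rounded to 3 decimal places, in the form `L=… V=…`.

2πR = 2π·42.5 = 267.035376
per-turn = √(267.035376² + 15.5²) = √(71307.8918 + 240.25) = √71548.1418 = 267.484844
L = 1 × 267.484844 = 267.484844
V = π·3.25² × L = 33.183072 × 267.484844 = 8875.968947

L=267.485 V=8875.969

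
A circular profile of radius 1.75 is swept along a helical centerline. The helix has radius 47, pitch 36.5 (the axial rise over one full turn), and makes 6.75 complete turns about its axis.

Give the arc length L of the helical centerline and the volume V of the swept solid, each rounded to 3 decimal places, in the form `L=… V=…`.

L=2008.509 V=19324.118

2πR = 2π·47 = 295.309709
per-turn = √(295.309709² + 36.5²) = √(87207.8245 + 1332.25) = √88540.0745 = 297.556842
L = 6.75 × 297.556842 = 2008.508687
V = π·1.75² × L = 9.621128 × 2008.508687 = 19324.118161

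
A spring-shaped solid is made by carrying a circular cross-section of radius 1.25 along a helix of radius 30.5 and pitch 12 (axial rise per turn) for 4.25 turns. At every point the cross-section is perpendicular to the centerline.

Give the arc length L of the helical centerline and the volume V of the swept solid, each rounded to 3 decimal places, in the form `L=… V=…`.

2πR = 2π·30.5 = 191.637152
per-turn = √(191.637152² + 12²) = √(36724.7980 + 144) = √36868.7980 = 192.012494
L = 4.25 × 192.012494 = 816.053101
V = π·1.25² × L = 4.908739 × 816.053101 = 4005.791292

L=816.053 V=4005.791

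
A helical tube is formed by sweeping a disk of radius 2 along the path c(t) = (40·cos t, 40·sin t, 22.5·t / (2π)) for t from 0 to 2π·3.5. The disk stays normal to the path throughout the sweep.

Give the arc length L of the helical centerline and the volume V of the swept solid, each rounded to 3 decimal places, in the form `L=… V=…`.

2πR = 2π·40 = 251.327412
per-turn = √(251.327412² + 22.5²) = √(63165.4682 + 506.25) = √63671.7182 = 252.332555
L = 3.5 × 252.332555 = 883.163941
V = π·2² × L = 12.566371 × 883.163941 = 11098.165402

L=883.164 V=11098.165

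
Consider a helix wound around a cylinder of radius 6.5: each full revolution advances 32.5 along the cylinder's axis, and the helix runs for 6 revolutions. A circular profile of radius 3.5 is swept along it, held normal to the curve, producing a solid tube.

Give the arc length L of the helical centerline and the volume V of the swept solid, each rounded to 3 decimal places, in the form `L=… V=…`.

L=313.164 V=12051.962

2πR = 2π·6.5 = 40.840704
per-turn = √(40.840704² + 32.5²) = √(1667.9631 + 1056.25) = √2724.2131 = 52.193995
L = 6 × 52.193995 = 313.163972
V = π·3.5² × L = 38.484510 × 313.163972 = 12051.962003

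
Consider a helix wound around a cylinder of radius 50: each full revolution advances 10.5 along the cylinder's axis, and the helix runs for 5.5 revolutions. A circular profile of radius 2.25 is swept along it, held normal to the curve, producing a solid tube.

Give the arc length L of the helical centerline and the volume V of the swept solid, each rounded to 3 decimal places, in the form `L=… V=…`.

L=1728.841 V=27496.024

2πR = 2π·50 = 314.159265
per-turn = √(314.159265² + 10.5²) = √(98696.0440 + 110.25) = √98806.2940 = 314.334685
L = 5.5 × 314.334685 = 1728.840766
V = π·2.25² × L = 15.904313 × 1728.840766 = 27496.024337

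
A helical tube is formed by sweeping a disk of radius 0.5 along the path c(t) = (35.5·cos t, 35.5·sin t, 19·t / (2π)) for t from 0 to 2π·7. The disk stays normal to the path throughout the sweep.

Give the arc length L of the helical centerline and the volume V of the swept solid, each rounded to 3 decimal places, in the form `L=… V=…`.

2πR = 2π·35.5 = 223.053078
per-turn = √(223.053078² + 19²) = √(49752.6758 + 361) = √50113.6758 = 223.860840
L = 7 × 223.860840 = 1567.025882
V = π·0.5² × L = 0.785398 × 1567.025882 = 1230.739249

L=1567.026 V=1230.739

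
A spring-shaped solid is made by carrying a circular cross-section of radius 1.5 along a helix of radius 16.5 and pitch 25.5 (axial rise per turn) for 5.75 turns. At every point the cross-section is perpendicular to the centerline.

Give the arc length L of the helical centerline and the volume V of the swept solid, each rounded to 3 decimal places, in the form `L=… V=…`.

2πR = 2π·16.5 = 103.672558
per-turn = √(103.672558² + 25.5²) = √(10747.9992 + 650.25) = √11398.2492 = 106.762583
L = 5.75 × 106.762583 = 613.884854
V = π·1.5² × L = 7.068583 × 613.884854 = 4339.296332

L=613.885 V=4339.296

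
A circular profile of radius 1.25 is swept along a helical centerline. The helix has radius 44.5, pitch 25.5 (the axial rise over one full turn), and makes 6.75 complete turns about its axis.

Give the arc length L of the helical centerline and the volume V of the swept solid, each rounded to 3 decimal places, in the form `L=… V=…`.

2πR = 2π·44.5 = 279.601746
per-turn = √(279.601746² + 25.5²) = √(78177.1365 + 650.25) = √78827.3865 = 280.762153
L = 6.75 × 280.762153 = 1895.144532
V = π·1.25² × L = 4.908739 × 1895.144532 = 9302.768966

L=1895.145 V=9302.769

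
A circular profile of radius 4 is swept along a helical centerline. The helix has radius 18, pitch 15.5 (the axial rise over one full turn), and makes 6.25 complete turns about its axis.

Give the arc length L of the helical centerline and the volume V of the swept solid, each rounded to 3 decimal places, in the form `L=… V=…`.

2πR = 2π·18 = 113.097336
per-turn = √(113.097336² + 15.5²) = √(12791.0073 + 240.25) = √13031.2573 = 114.154533
L = 6.25 × 114.154533 = 713.465828
V = π·4² × L = 50.265482 × 713.465828 = 35862.704086

L=713.466 V=35862.704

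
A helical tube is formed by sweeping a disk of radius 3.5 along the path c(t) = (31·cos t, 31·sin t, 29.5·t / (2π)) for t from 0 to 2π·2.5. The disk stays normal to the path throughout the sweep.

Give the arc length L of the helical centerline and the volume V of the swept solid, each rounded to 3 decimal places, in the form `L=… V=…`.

2πR = 2π·31 = 194.778745
per-turn = √(194.778745² + 29.5²) = √(37938.7593 + 870.25) = √38809.0093 = 197.000024
L = 2.5 × 197.000024 = 492.500059
V = π·3.5² × L = 38.484510 × 492.500059 = 18953.623454

L=492.500 V=18953.623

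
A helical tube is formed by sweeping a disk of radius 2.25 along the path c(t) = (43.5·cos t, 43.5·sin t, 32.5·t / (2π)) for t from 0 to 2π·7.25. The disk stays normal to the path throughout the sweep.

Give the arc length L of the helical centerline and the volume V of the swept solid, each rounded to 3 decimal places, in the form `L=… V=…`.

L=1995.519 V=31737.364

2πR = 2π·43.5 = 273.318561
per-turn = √(273.318561² + 32.5²) = √(74703.0357 + 1056.25) = √75759.2857 = 275.244048
L = 7.25 × 275.244048 = 1995.519345
V = π·2.25² × L = 15.904313 × 1995.519345 = 31737.363875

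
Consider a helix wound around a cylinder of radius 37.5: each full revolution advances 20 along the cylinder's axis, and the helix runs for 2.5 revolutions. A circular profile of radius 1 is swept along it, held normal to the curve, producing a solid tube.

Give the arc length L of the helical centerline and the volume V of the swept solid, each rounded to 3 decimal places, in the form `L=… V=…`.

2πR = 2π·37.5 = 235.619449
per-turn = √(235.619449² + 20²) = √(55516.5248 + 400) = √55916.5248 = 236.466752
L = 2.5 × 236.466752 = 591.166880
V = π·1² × L = 3.141593 × 591.166880 = 1857.205527

L=591.167 V=1857.206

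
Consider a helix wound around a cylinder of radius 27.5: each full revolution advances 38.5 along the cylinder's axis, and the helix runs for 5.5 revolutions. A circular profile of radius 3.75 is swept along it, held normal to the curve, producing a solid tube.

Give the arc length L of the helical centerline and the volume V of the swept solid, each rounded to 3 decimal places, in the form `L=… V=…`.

L=973.637 V=43013.955

2πR = 2π·27.5 = 172.787596
per-turn = √(172.787596² + 38.5²) = √(29855.5533 + 1482.25) = √31337.8033 = 177.024866
L = 5.5 × 177.024866 = 973.636765
V = π·3.75² × L = 44.178647 × 973.636765 = 43013.954648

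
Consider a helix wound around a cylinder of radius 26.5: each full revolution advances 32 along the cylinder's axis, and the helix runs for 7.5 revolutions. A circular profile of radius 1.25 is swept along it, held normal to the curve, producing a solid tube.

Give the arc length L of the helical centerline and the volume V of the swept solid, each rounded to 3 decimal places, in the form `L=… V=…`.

2πR = 2π·26.5 = 166.504411
per-turn = √(166.504411² + 32²) = √(27723.7188 + 1024) = √28747.7188 = 169.551522
L = 7.5 × 169.551522 = 1271.636418
V = π·1.25² × L = 4.908739 × 1271.636418 = 6242.130672

L=1271.636 V=6242.131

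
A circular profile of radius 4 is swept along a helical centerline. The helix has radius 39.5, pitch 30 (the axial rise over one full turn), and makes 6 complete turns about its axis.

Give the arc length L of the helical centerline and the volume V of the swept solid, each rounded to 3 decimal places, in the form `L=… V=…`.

2πR = 2π·39.5 = 248.185820
per-turn = √(248.185820² + 30²) = √(61596.2011 + 900) = √62496.2011 = 249.992402
L = 6 × 249.992402 = 1499.954412
V = π·4² × L = 50.265482 × 1499.954412 = 75395.932189

L=1499.954 V=75395.932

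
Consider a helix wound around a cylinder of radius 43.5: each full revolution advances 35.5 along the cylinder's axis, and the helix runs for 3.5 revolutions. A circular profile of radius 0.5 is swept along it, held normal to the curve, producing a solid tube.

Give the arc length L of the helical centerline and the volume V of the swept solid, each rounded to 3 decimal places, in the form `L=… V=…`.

2πR = 2π·43.5 = 273.318561
per-turn = √(273.318561² + 35.5²) = √(74703.0357 + 1260.25) = √75963.2857 = 275.614379
L = 3.5 × 275.614379 = 964.650325
V = π·0.5² × L = 0.785398 × 964.650325 = 757.634594

L=964.650 V=757.635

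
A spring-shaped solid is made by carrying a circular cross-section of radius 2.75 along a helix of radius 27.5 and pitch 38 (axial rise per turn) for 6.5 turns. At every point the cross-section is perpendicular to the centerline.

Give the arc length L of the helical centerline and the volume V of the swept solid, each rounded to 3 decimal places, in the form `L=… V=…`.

2πR = 2π·27.5 = 172.787596
per-turn = √(172.787596² + 38²) = √(29855.5533 + 1444) = √31299.5533 = 176.916798
L = 6.5 × 176.916798 = 1149.959185
V = π·2.75² × L = 23.758294 × 1149.959185 = 27321.068918

L=1149.959 V=27321.069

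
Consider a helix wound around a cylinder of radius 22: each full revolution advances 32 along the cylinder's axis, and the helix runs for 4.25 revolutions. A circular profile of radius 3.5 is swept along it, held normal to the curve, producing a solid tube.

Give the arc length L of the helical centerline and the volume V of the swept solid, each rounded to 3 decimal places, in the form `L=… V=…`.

L=603.014 V=23206.708

2πR = 2π·22 = 138.230077
per-turn = √(138.230077² + 32²) = √(19107.5541 + 1024) = √20131.5541 = 141.885708
L = 4.25 × 141.885708 = 603.014259
V = π·3.5² × L = 38.484510 × 603.014259 = 23206.708276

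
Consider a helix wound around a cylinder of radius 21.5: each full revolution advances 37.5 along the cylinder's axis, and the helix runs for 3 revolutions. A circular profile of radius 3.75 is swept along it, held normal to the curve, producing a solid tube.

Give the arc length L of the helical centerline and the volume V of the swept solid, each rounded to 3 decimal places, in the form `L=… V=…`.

2πR = 2π·21.5 = 135.088484
per-turn = √(135.088484² + 37.5²) = √(18248.8985 + 1406.25) = √19655.1485 = 140.196821
L = 3 × 140.196821 = 420.590462
V = π·3.75² × L = 44.178647 × 420.590462 = 18581.117428

L=420.590 V=18581.117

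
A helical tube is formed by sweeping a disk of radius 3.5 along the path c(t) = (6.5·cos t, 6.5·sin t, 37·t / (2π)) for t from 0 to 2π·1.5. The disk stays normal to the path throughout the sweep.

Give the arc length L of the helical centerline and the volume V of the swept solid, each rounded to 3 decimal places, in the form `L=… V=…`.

L=82.663 V=3181.244

2πR = 2π·6.5 = 40.840704
per-turn = √(40.840704² + 37²) = √(1667.9631 + 1369) = √3036.9631 = 55.108649
L = 1.5 × 55.108649 = 82.662973
V = π·3.5² × L = 38.484510 × 82.662973 = 3181.244004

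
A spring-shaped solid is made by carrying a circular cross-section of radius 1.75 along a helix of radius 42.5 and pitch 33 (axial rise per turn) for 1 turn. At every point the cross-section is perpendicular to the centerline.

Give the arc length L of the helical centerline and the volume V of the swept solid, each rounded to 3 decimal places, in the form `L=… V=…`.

2πR = 2π·42.5 = 267.035376
per-turn = √(267.035376² + 33²) = √(71307.8918 + 1089) = √72396.8918 = 269.066705
L = 1 × 269.066705 = 269.066705
V = π·1.75² × L = 9.621128 × 269.066705 = 2588.725076

L=269.067 V=2588.725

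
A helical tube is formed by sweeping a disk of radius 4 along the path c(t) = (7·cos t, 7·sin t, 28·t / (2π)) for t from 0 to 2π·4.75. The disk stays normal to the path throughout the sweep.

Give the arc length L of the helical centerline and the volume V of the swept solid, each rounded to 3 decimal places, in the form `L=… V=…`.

2πR = 2π·7 = 43.982297
per-turn = √(43.982297² + 28²) = √(1934.4425 + 784) = √2718.4425 = 52.138685
L = 4.75 × 52.138685 = 247.658753
V = π·4² × L = 50.265482 × 247.658753 = 12448.686717

L=247.659 V=12448.687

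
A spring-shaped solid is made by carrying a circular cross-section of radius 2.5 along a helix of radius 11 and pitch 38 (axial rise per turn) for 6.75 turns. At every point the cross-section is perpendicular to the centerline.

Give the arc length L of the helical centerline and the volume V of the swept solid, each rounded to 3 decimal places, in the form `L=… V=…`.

L=532.390 V=10453.455

2πR = 2π·11 = 69.115038
per-turn = √(69.115038² + 38²) = √(4776.8885 + 1444) = √6220.8885 = 78.872610
L = 6.75 × 78.872610 = 532.390114
V = π·2.5² × L = 19.634954 × 532.390114 = 10453.455447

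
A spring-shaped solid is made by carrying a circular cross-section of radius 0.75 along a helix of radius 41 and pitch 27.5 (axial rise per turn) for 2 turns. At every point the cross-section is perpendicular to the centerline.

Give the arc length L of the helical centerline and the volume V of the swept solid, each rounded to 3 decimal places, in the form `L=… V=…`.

L=518.149 V=915.644

2πR = 2π·41 = 257.610598
per-turn = √(257.610598² + 27.5²) = √(66363.2200 + 756.25) = √67119.4700 = 259.074256
L = 2 × 259.074256 = 518.148512
V = π·0.75² × L = 1.767146 × 518.148512 = 915.644001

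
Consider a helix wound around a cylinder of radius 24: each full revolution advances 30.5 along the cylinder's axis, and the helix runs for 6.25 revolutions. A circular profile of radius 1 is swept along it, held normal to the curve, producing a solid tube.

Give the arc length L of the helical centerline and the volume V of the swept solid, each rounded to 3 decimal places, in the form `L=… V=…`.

L=961.562 V=3020.837

2πR = 2π·24 = 150.796447
per-turn = √(150.796447² + 30.5²) = √(22739.5685 + 930.25) = √23669.8185 = 153.849987
L = 6.25 × 153.849987 = 961.562420
V = π·1² × L = 3.141593 × 961.562420 = 3020.837433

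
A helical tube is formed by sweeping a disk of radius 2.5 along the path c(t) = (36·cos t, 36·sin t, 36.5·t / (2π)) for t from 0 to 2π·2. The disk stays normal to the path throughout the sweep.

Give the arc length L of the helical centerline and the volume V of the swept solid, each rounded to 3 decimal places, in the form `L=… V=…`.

2πR = 2π·36 = 226.194671
per-turn = √(226.194671² + 36.5²) = √(51164.0292 + 1332.25) = √52496.2792 = 229.120665
L = 2 × 229.120665 = 458.241330
V = π·2.5² × L = 19.634954 × 458.241330 = 8997.547482

L=458.241 V=8997.547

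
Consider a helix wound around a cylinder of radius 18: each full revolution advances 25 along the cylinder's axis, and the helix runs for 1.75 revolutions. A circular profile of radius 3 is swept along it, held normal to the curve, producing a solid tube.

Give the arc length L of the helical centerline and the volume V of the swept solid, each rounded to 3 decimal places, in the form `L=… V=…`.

L=202.698 V=5731.154

2πR = 2π·18 = 113.097336
per-turn = √(113.097336² + 25²) = √(12791.0073 + 625) = √13416.0073 = 115.827489
L = 1.75 × 115.827489 = 202.698106
V = π·3² × L = 28.274334 × 202.698106 = 5731.153940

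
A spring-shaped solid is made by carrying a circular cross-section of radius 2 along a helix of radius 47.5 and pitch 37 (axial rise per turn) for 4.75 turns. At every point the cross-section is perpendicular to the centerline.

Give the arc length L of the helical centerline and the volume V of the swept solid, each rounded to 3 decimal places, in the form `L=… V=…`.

2πR = 2π·47.5 = 298.451302
per-turn = √(298.451302² + 37²) = √(89073.1797 + 1369) = √90442.1797 = 300.736063
L = 4.75 × 300.736063 = 1428.496300
V = π·2² × L = 12.566371 × 1428.496300 = 17951.013931

L=1428.496 V=17951.014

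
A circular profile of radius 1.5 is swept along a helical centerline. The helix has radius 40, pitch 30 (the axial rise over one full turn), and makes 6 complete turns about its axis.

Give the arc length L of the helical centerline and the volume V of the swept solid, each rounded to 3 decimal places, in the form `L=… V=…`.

2πR = 2π·40 = 251.327412
per-turn = √(251.327412² + 30²) = √(63165.4682 + 900) = √64065.4682 = 253.111573
L = 6 × 253.111573 = 1518.669435
V = π·1.5² × L = 7.068583 × 1518.669435 = 10734.841668

L=1518.669 V=10734.842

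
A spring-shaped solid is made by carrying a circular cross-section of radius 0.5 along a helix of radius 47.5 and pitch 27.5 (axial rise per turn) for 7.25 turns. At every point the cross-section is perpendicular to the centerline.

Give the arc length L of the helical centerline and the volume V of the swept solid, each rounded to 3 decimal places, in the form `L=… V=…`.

L=2172.938 V=1706.621

2πR = 2π·47.5 = 298.451302
per-turn = √(298.451302² + 27.5²) = √(89073.1797 + 756.25) = √89829.4297 = 299.715581
L = 7.25 × 299.715581 = 2172.937965
V = π·0.5² × L = 0.785398 × 2172.937965 = 1706.621487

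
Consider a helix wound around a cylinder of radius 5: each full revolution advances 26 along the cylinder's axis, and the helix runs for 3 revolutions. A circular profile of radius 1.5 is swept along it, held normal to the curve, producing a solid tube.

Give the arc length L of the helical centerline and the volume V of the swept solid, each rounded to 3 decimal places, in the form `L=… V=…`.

L=122.338 V=864.758

2πR = 2π·5 = 31.415927
per-turn = √(31.415927² + 26²) = √(986.9604 + 676) = √1662.9604 = 40.779412
L = 3 × 40.779412 = 122.338236
V = π·1.5² × L = 7.068583 × 122.338236 = 864.758032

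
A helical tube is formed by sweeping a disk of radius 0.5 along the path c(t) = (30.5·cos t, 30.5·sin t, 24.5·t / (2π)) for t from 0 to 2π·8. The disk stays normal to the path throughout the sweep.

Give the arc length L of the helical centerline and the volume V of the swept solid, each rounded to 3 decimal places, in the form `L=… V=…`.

2πR = 2π·30.5 = 191.637152
per-turn = √(191.637152² + 24.5²) = √(36724.7980 + 600.25) = √37325.0480 = 193.196915
L = 8 × 193.196915 = 1545.575320
V = π·0.5² × L = 0.785398 × 1545.575320 = 1213.892018

L=1545.575 V=1213.892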